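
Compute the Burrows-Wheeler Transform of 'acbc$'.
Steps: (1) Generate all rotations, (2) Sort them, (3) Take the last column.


Rotations (sorted):
  0: $acbc -> last char: c
  1: acbc$ -> last char: $
  2: bc$ac -> last char: c
  3: c$acb -> last char: b
  4: cbc$a -> last char: a


BWT = c$cba


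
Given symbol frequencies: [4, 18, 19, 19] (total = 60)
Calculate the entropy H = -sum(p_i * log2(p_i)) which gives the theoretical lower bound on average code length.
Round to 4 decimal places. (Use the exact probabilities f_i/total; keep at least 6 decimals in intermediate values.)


Per-symbol terms -p_i * log2(p_i) with p_i = f_i/60:
  p = 4/60 = 0.066667: log2(p) = -3.906891, -p*log2(p) = 0.260459
  p = 18/60 = 0.300000: log2(p) = -1.736966, -p*log2(p) = 0.521090
  p = 19/60 = 0.316667: log2(p) = -1.658963, -p*log2(p) = 0.525338
  p = 19/60 = 0.316667: log2(p) = -1.658963, -p*log2(p) = 0.525338
H = 0.260459 + 0.521090 + 0.525338 + 0.525338 = 1.832225

H = 1.8322 bits/symbol


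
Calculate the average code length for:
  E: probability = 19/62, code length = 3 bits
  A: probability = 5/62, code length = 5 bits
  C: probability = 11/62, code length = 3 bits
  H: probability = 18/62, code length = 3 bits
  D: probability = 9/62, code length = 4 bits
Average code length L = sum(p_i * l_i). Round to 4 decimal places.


Weighted contributions p_i * l_i:
  E: (19/62) * 3 = 57/62
  A: (5/62) * 5 = 25/62
  C: (11/62) * 3 = 33/62
  H: (18/62) * 3 = 54/62
  D: (9/62) * 4 = 36/62
Sum = (57 + 25 + 33 + 54 + 36)/62 = 205/62

L = 205/62 = 3.3065 bits/symbol


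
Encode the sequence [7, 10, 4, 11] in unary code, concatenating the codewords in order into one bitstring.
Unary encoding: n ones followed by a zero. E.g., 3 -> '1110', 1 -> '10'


Encode each number as n ones followed by a terminating 0:
  7 -> 11111110 (8 bits)
  10 -> 11111111110 (11 bits)
  4 -> 11110 (5 bits)
  11 -> 111111111110 (12 bits)
Total length = 8 + 11 + 5 + 12 = 36 bits.

Unary([7, 10, 4, 11]) = 111111101111111111011110111111111110 (36 bits)


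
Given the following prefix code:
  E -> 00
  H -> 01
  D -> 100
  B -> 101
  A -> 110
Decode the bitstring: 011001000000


Decoding step by step:
Bits 01 -> H
Bits 100 -> D
Bits 100 -> D
Bits 00 -> E
Bits 00 -> E


Decoded message: HDDEE


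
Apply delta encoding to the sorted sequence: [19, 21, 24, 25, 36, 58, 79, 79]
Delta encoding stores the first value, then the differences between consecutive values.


First value: 19
Deltas:
  21 - 19 = 2
  24 - 21 = 3
  25 - 24 = 1
  36 - 25 = 11
  58 - 36 = 22
  79 - 58 = 21
  79 - 79 = 0


Delta encoded: [19, 2, 3, 1, 11, 22, 21, 0]


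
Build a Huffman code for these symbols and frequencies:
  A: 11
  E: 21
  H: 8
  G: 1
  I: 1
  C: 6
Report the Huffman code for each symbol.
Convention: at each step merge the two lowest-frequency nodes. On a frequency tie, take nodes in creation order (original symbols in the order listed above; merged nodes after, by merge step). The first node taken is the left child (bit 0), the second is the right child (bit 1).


Huffman tree construction:
Step 1: Merge G(1) + I(1) = 2
Step 2: Merge (G+I)(2) + C(6) = 8
Step 3: Merge H(8) + ((G+I)+C)(8) = 16
Step 4: Merge A(11) + (H+((G+I)+C))(16) = 27
Step 5: Merge E(21) + (A+(H+((G+I)+C)))(27) = 48
Read each symbol's code off the tree from the root (left child = 0, right child = 1).

Codes:
  A: 10 (length 2)
  E: 0 (length 1)
  H: 110 (length 3)
  G: 11100 (length 5)
  I: 11101 (length 5)
  C: 1111 (length 4)
Average code length: 101/48 = 2.1042 bits/symbol


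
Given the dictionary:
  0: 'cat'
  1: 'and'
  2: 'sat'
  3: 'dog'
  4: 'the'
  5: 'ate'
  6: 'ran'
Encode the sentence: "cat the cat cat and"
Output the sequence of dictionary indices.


Look up each word in the dictionary:
  'cat' -> 0
  'the' -> 4
  'cat' -> 0
  'cat' -> 0
  'and' -> 1

Encoded: [0, 4, 0, 0, 1]


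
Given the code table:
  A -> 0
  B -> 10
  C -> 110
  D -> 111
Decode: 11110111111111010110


Decoding:
111 -> D
10 -> B
111 -> D
111 -> D
111 -> D
0 -> A
10 -> B
110 -> C


Result: DBDDDABC


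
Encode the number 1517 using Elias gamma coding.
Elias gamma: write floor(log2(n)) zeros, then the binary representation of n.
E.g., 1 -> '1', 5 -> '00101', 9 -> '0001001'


num_bits = floor(log2(1517)) + 1 = 11
leading_zeros = num_bits - 1 = 10
binary(1517) = 10111101101

Elias gamma(1517) = '0000000000' + '10111101101' = 000000000010111101101 (21 bits)


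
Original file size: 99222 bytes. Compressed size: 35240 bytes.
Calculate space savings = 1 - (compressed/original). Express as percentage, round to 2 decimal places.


ratio = compressed/original = 35240/99222 = 0.355163
savings = 1 - ratio = 1 - 0.355163 = 0.644837
as a percentage: 0.644837 * 100 = 64.48%

Space savings = 1 - 35240/99222 = 64.48%


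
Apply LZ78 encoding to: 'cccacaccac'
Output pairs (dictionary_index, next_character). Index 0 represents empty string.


LZ78 encoding steps:
Dictionary: {0: ''}
Step 1: w='' (idx 0), next='c' -> output (0, 'c'), add 'c' as idx 1
Step 2: w='c' (idx 1), next='c' -> output (1, 'c'), add 'cc' as idx 2
Step 3: w='' (idx 0), next='a' -> output (0, 'a'), add 'a' as idx 3
Step 4: w='c' (idx 1), next='a' -> output (1, 'a'), add 'ca' as idx 4
Step 5: w='cc' (idx 2), next='a' -> output (2, 'a'), add 'cca' as idx 5
Step 6: w='c' (idx 1), end of input -> output (1, '')


Encoded: [(0, 'c'), (1, 'c'), (0, 'a'), (1, 'a'), (2, 'a'), (1, '')]


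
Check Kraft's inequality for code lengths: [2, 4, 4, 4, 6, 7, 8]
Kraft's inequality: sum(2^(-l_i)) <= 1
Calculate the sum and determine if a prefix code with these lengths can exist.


Sum = 2^(-2) + 2^(-4) + 2^(-4) + 2^(-4) + 2^(-6) + 2^(-7) + 2^(-8)
    = 0.25 + 0.0625 + 0.0625 + 0.0625 + 0.015625 + 0.0078125 + 0.00390625
    = 119/256 = 0.46484375
Since 0.46484375 <= 1, Kraft's inequality IS satisfied.
A prefix code with these lengths CAN exist.

Kraft sum = 0.46484375. Satisfied.


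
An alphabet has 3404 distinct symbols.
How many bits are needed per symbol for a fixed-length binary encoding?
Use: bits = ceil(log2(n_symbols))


log2(3404) = 11.733
Bracket: 2^11 = 2048 < 3404 <= 2^12 = 4096
So ceil(log2(3404)) = 12

bits = ceil(log2(3404)) = ceil(11.733) = 12 bits


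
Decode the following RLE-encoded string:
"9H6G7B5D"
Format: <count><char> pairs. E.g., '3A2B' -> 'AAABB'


Expanding each <count><char> pair:
  9H -> 'HHHHHHHHH'
  6G -> 'GGGGGG'
  7B -> 'BBBBBBB'
  5D -> 'DDDDD'

Decoded = HHHHHHHHHGGGGGGBBBBBBBDDDDD


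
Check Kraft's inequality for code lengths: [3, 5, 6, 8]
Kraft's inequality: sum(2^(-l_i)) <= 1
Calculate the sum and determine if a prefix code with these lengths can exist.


Sum = 2^(-3) + 2^(-5) + 2^(-6) + 2^(-8)
    = 0.125 + 0.03125 + 0.015625 + 0.00390625
    = 45/256 = 0.17578125
Since 0.17578125 <= 1, Kraft's inequality IS satisfied.
A prefix code with these lengths CAN exist.

Kraft sum = 0.17578125. Satisfied.


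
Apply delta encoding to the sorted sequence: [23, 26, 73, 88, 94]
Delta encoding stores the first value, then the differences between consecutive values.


First value: 23
Deltas:
  26 - 23 = 3
  73 - 26 = 47
  88 - 73 = 15
  94 - 88 = 6


Delta encoded: [23, 3, 47, 15, 6]


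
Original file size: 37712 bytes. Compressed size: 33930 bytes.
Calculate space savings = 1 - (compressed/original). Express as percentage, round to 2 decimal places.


ratio = compressed/original = 33930/37712 = 0.899714
savings = 1 - ratio = 1 - 0.899714 = 0.100286
as a percentage: 0.100286 * 100 = 10.03%

Space savings = 1 - 33930/37712 = 10.03%


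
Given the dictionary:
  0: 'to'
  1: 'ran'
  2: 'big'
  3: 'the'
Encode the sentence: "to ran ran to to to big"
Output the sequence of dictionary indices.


Look up each word in the dictionary:
  'to' -> 0
  'ran' -> 1
  'ran' -> 1
  'to' -> 0
  'to' -> 0
  'to' -> 0
  'big' -> 2

Encoded: [0, 1, 1, 0, 0, 0, 2]


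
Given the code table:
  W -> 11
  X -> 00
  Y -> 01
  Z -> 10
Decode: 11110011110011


Decoding:
11 -> W
11 -> W
00 -> X
11 -> W
11 -> W
00 -> X
11 -> W


Result: WWXWWXW


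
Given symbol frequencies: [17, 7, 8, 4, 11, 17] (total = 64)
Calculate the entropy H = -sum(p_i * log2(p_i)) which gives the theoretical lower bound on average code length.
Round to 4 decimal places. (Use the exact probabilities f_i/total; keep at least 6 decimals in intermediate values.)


Per-symbol terms -p_i * log2(p_i) with p_i = f_i/64:
  p = 17/64 = 0.265625: log2(p) = -1.912537, -p*log2(p) = 0.508018
  p = 7/64 = 0.109375: log2(p) = -3.192645, -p*log2(p) = 0.349196
  p = 8/64 = 0.125000: log2(p) = -3.000000, -p*log2(p) = 0.375000
  p = 4/64 = 0.062500: log2(p) = -4.000000, -p*log2(p) = 0.250000
  p = 11/64 = 0.171875: log2(p) = -2.540568, -p*log2(p) = 0.436660
  p = 17/64 = 0.265625: log2(p) = -1.912537, -p*log2(p) = 0.508018
H = 0.508018 + 0.349196 + 0.375000 + 0.250000 + 0.436660 + 0.508018 = 2.426892

H = 2.4269 bits/symbol


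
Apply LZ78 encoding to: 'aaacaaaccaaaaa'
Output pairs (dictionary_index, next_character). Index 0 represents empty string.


LZ78 encoding steps:
Dictionary: {0: ''}
Step 1: w='' (idx 0), next='a' -> output (0, 'a'), add 'a' as idx 1
Step 2: w='a' (idx 1), next='a' -> output (1, 'a'), add 'aa' as idx 2
Step 3: w='' (idx 0), next='c' -> output (0, 'c'), add 'c' as idx 3
Step 4: w='aa' (idx 2), next='a' -> output (2, 'a'), add 'aaa' as idx 4
Step 5: w='c' (idx 3), next='c' -> output (3, 'c'), add 'cc' as idx 5
Step 6: w='aaa' (idx 4), next='a' -> output (4, 'a'), add 'aaaa' as idx 6
Step 7: w='a' (idx 1), end of input -> output (1, '')


Encoded: [(0, 'a'), (1, 'a'), (0, 'c'), (2, 'a'), (3, 'c'), (4, 'a'), (1, '')]


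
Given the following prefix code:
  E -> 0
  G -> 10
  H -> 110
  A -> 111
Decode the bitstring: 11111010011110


Decoding step by step:
Bits 111 -> A
Bits 110 -> H
Bits 10 -> G
Bits 0 -> E
Bits 111 -> A
Bits 10 -> G


Decoded message: AHGEAG


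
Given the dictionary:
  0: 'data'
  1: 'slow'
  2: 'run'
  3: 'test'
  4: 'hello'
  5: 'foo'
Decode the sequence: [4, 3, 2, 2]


Look up each index in the dictionary:
  4 -> 'hello'
  3 -> 'test'
  2 -> 'run'
  2 -> 'run'

Decoded: "hello test run run"


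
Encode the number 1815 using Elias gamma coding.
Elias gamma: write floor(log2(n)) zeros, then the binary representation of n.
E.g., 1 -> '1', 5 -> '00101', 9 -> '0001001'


num_bits = floor(log2(1815)) + 1 = 11
leading_zeros = num_bits - 1 = 10
binary(1815) = 11100010111

Elias gamma(1815) = '0000000000' + '11100010111' = 000000000011100010111 (21 bits)


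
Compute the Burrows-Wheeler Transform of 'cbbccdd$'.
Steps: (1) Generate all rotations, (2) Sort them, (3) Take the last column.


Rotations (sorted):
  0: $cbbccdd -> last char: d
  1: bbccdd$c -> last char: c
  2: bccdd$cb -> last char: b
  3: cbbccdd$ -> last char: $
  4: ccdd$cbb -> last char: b
  5: cdd$cbbc -> last char: c
  6: d$cbbccd -> last char: d
  7: dd$cbbcc -> last char: c


BWT = dcb$bcdc


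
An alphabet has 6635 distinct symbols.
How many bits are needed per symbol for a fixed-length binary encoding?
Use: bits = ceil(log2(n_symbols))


log2(6635) = 12.6959
Bracket: 2^12 = 4096 < 6635 <= 2^13 = 8192
So ceil(log2(6635)) = 13

bits = ceil(log2(6635)) = ceil(12.6959) = 13 bits


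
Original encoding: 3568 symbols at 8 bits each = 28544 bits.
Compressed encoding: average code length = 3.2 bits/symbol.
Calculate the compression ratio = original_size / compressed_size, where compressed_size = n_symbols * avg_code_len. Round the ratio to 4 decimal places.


original_size = n_symbols * orig_bits = 3568 * 8 = 28544 bits
compressed_size = n_symbols * avg_code_len = 3568 * 3.2 = 11417.6 bits
ratio = original_size / compressed_size = 28544 / 11417.6 = 2.5

Compression ratio = 2.5


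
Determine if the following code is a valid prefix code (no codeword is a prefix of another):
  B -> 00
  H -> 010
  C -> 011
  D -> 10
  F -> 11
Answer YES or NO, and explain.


Checking each pair (does one codeword prefix another?):
  B='00' vs H='010': no prefix
  B='00' vs C='011': no prefix
  B='00' vs D='10': no prefix
  B='00' vs F='11': no prefix
  H='010' vs B='00': no prefix
  H='010' vs C='011': no prefix
  H='010' vs D='10': no prefix
  H='010' vs F='11': no prefix
  C='011' vs B='00': no prefix
  C='011' vs H='010': no prefix
  C='011' vs D='10': no prefix
  C='011' vs F='11': no prefix
  D='10' vs B='00': no prefix
  D='10' vs H='010': no prefix
  D='10' vs C='011': no prefix
  D='10' vs F='11': no prefix
  F='11' vs B='00': no prefix
  F='11' vs H='010': no prefix
  F='11' vs C='011': no prefix
  F='11' vs D='10': no prefix
No violation found over all pairs.

YES -- this is a valid prefix code. No codeword is a prefix of any other codeword.


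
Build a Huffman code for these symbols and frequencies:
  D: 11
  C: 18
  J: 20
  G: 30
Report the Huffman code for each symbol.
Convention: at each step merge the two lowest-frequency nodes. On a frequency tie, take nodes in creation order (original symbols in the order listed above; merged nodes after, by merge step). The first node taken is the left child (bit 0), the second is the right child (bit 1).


Huffman tree construction:
Step 1: Merge D(11) + C(18) = 29
Step 2: Merge J(20) + (D+C)(29) = 49
Step 3: Merge G(30) + (J+(D+C))(49) = 79
Read each symbol's code off the tree from the root (left child = 0, right child = 1).

Codes:
  D: 110 (length 3)
  C: 111 (length 3)
  J: 10 (length 2)
  G: 0 (length 1)
Average code length: 157/79 = 1.9873 bits/symbol


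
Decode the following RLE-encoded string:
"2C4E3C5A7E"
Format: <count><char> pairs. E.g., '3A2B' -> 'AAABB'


Expanding each <count><char> pair:
  2C -> 'CC'
  4E -> 'EEEE'
  3C -> 'CCC'
  5A -> 'AAAAA'
  7E -> 'EEEEEEE'

Decoded = CCEEEECCCAAAAAEEEEEEE


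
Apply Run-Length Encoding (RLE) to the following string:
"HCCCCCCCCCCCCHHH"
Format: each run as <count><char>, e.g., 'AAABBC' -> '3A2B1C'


Scanning runs left to right:
  i=0: run of 'H' x 1 -> '1H'
  i=1: run of 'C' x 12 -> '12C'
  i=13: run of 'H' x 3 -> '3H'

RLE = 1H12C3H


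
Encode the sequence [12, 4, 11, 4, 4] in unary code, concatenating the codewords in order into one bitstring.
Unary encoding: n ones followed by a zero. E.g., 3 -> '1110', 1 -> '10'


Encode each number as n ones followed by a terminating 0:
  12 -> 1111111111110 (13 bits)
  4 -> 11110 (5 bits)
  11 -> 111111111110 (12 bits)
  4 -> 11110 (5 bits)
  4 -> 11110 (5 bits)
Total length = 13 + 5 + 12 + 5 + 5 = 40 bits.

Unary([12, 4, 11, 4, 4]) = 1111111111110111101111111111101111011110 (40 bits)


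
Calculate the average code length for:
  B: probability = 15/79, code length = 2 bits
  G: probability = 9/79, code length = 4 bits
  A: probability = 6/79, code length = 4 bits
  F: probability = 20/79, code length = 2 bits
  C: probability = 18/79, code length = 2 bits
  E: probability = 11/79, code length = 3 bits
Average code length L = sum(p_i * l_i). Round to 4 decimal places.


Weighted contributions p_i * l_i:
  B: (15/79) * 2 = 30/79
  G: (9/79) * 4 = 36/79
  A: (6/79) * 4 = 24/79
  F: (20/79) * 2 = 40/79
  C: (18/79) * 2 = 36/79
  E: (11/79) * 3 = 33/79
Sum = (30 + 36 + 24 + 40 + 36 + 33)/79 = 199/79

L = 199/79 = 2.5190 bits/symbol


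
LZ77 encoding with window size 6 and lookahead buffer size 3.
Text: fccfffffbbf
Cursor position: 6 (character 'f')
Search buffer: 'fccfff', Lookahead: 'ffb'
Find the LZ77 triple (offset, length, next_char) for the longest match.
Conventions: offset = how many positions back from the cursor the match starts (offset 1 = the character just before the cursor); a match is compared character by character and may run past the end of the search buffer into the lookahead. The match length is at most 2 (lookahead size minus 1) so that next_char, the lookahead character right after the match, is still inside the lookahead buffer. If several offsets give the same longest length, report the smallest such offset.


Try each offset into the search buffer:
  offset=1 (pos 5, char 'f'): match length 2
  offset=2 (pos 4, char 'f'): match length 2
  offset=3 (pos 3, char 'f'): match length 2
  offset=4 (pos 2, char 'c'): match length 0
  offset=5 (pos 1, char 'c'): match length 0
  offset=6 (pos 0, char 'f'): match length 1
Longest match has length 2, found at offsets 1, 2, 3; take the smallest, offset 1.
next_char = character at position 6 + 2 = 8 -> 'b'

Best match: offset=1, length=2 (matching 'ff' starting at position 5)
LZ77 triple: (1, 2, 'b')


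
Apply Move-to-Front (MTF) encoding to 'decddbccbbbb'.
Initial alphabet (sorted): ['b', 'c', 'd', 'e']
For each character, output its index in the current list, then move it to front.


MTF encoding:
'd': index 2 in ['b', 'c', 'd', 'e'] -> ['d', 'b', 'c', 'e']
'e': index 3 in ['d', 'b', 'c', 'e'] -> ['e', 'd', 'b', 'c']
'c': index 3 in ['e', 'd', 'b', 'c'] -> ['c', 'e', 'd', 'b']
'd': index 2 in ['c', 'e', 'd', 'b'] -> ['d', 'c', 'e', 'b']
'd': index 0 in ['d', 'c', 'e', 'b'] -> ['d', 'c', 'e', 'b']
'b': index 3 in ['d', 'c', 'e', 'b'] -> ['b', 'd', 'c', 'e']
'c': index 2 in ['b', 'd', 'c', 'e'] -> ['c', 'b', 'd', 'e']
'c': index 0 in ['c', 'b', 'd', 'e'] -> ['c', 'b', 'd', 'e']
'b': index 1 in ['c', 'b', 'd', 'e'] -> ['b', 'c', 'd', 'e']
'b': index 0 in ['b', 'c', 'd', 'e'] -> ['b', 'c', 'd', 'e']
'b': index 0 in ['b', 'c', 'd', 'e'] -> ['b', 'c', 'd', 'e']
'b': index 0 in ['b', 'c', 'd', 'e'] -> ['b', 'c', 'd', 'e']


Output: [2, 3, 3, 2, 0, 3, 2, 0, 1, 0, 0, 0]


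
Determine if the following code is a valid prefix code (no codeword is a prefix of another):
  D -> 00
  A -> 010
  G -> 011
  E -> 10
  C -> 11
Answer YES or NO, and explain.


Checking each pair (does one codeword prefix another?):
  D='00' vs A='010': no prefix
  D='00' vs G='011': no prefix
  D='00' vs E='10': no prefix
  D='00' vs C='11': no prefix
  A='010' vs D='00': no prefix
  A='010' vs G='011': no prefix
  A='010' vs E='10': no prefix
  A='010' vs C='11': no prefix
  G='011' vs D='00': no prefix
  G='011' vs A='010': no prefix
  G='011' vs E='10': no prefix
  G='011' vs C='11': no prefix
  E='10' vs D='00': no prefix
  E='10' vs A='010': no prefix
  E='10' vs G='011': no prefix
  E='10' vs C='11': no prefix
  C='11' vs D='00': no prefix
  C='11' vs A='010': no prefix
  C='11' vs G='011': no prefix
  C='11' vs E='10': no prefix
No violation found over all pairs.

YES -- this is a valid prefix code. No codeword is a prefix of any other codeword.


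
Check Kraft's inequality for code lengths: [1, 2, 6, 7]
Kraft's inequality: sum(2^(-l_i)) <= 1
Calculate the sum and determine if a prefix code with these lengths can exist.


Sum = 2^(-1) + 2^(-2) + 2^(-6) + 2^(-7)
    = 0.5 + 0.25 + 0.015625 + 0.0078125
    = 99/128 = 0.7734375
Since 0.7734375 <= 1, Kraft's inequality IS satisfied.
A prefix code with these lengths CAN exist.

Kraft sum = 0.7734375. Satisfied.


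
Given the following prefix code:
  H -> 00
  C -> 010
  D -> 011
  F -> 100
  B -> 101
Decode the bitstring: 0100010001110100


Decoding step by step:
Bits 010 -> C
Bits 00 -> H
Bits 100 -> F
Bits 011 -> D
Bits 101 -> B
Bits 00 -> H


Decoded message: CHFDBH


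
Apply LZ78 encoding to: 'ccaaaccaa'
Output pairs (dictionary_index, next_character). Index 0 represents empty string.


LZ78 encoding steps:
Dictionary: {0: ''}
Step 1: w='' (idx 0), next='c' -> output (0, 'c'), add 'c' as idx 1
Step 2: w='c' (idx 1), next='a' -> output (1, 'a'), add 'ca' as idx 2
Step 3: w='' (idx 0), next='a' -> output (0, 'a'), add 'a' as idx 3
Step 4: w='a' (idx 3), next='c' -> output (3, 'c'), add 'ac' as idx 4
Step 5: w='ca' (idx 2), next='a' -> output (2, 'a'), add 'caa' as idx 5


Encoded: [(0, 'c'), (1, 'a'), (0, 'a'), (3, 'c'), (2, 'a')]


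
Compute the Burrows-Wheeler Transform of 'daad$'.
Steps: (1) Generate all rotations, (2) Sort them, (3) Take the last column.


Rotations (sorted):
  0: $daad -> last char: d
  1: aad$d -> last char: d
  2: ad$da -> last char: a
  3: d$daa -> last char: a
  4: daad$ -> last char: $


BWT = ddaa$


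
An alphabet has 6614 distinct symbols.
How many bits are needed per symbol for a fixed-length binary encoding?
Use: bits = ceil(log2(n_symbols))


log2(6614) = 12.6913
Bracket: 2^12 = 4096 < 6614 <= 2^13 = 8192
So ceil(log2(6614)) = 13

bits = ceil(log2(6614)) = ceil(12.6913) = 13 bits


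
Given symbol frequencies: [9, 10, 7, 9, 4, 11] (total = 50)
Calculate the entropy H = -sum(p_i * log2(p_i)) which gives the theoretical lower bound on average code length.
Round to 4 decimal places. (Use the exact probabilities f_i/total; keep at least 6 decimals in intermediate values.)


Per-symbol terms -p_i * log2(p_i) with p_i = f_i/50:
  p = 9/50 = 0.180000: log2(p) = -2.473931, -p*log2(p) = 0.445308
  p = 10/50 = 0.200000: log2(p) = -2.321928, -p*log2(p) = 0.464386
  p = 7/50 = 0.140000: log2(p) = -2.836501, -p*log2(p) = 0.397110
  p = 9/50 = 0.180000: log2(p) = -2.473931, -p*log2(p) = 0.445308
  p = 4/50 = 0.080000: log2(p) = -3.643856, -p*log2(p) = 0.291508
  p = 11/50 = 0.220000: log2(p) = -2.184425, -p*log2(p) = 0.480573
H = 0.445308 + 0.464386 + 0.397110 + 0.445308 + 0.291508 + 0.480573 = 2.524193

H = 2.5242 bits/symbol


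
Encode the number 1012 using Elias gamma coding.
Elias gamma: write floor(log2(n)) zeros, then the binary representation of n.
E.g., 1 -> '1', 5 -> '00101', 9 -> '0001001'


num_bits = floor(log2(1012)) + 1 = 10
leading_zeros = num_bits - 1 = 9
binary(1012) = 1111110100

Elias gamma(1012) = '000000000' + '1111110100' = 0000000001111110100 (19 bits)


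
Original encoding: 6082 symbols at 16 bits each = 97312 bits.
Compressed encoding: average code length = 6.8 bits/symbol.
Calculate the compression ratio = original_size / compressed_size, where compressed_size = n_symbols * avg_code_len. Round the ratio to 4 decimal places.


original_size = n_symbols * orig_bits = 6082 * 16 = 97312 bits
compressed_size = n_symbols * avg_code_len = 6082 * 6.8 = 41357.6 bits
ratio = original_size / compressed_size = 97312 / 41357.6 = 2.3529

Compression ratio = 2.3529


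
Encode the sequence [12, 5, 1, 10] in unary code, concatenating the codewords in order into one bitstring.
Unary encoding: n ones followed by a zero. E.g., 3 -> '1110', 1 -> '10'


Encode each number as n ones followed by a terminating 0:
  12 -> 1111111111110 (13 bits)
  5 -> 111110 (6 bits)
  1 -> 10 (2 bits)
  10 -> 11111111110 (11 bits)
Total length = 13 + 6 + 2 + 11 = 32 bits.

Unary([12, 5, 1, 10]) = 11111111111101111101011111111110 (32 bits)


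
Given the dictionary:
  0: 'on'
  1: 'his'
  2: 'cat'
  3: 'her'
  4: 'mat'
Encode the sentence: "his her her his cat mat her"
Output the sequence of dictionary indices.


Look up each word in the dictionary:
  'his' -> 1
  'her' -> 3
  'her' -> 3
  'his' -> 1
  'cat' -> 2
  'mat' -> 4
  'her' -> 3

Encoded: [1, 3, 3, 1, 2, 4, 3]


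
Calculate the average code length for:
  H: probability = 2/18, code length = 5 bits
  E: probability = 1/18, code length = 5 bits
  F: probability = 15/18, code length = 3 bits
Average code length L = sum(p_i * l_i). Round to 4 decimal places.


Weighted contributions p_i * l_i:
  H: (2/18) * 5 = 10/18
  E: (1/18) * 5 = 5/18
  F: (15/18) * 3 = 45/18
Sum = (10 + 5 + 45)/18 = 60/18

L = 60/18 = 3.3333 bits/symbol


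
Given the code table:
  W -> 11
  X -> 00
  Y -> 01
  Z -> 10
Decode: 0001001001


Decoding:
00 -> X
01 -> Y
00 -> X
10 -> Z
01 -> Y


Result: XYXZY


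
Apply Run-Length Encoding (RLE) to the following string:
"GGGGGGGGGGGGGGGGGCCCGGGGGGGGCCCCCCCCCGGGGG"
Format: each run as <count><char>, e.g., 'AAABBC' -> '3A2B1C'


Scanning runs left to right:
  i=0: run of 'G' x 17 -> '17G'
  i=17: run of 'C' x 3 -> '3C'
  i=20: run of 'G' x 8 -> '8G'
  i=28: run of 'C' x 9 -> '9C'
  i=37: run of 'G' x 5 -> '5G'

RLE = 17G3C8G9C5G


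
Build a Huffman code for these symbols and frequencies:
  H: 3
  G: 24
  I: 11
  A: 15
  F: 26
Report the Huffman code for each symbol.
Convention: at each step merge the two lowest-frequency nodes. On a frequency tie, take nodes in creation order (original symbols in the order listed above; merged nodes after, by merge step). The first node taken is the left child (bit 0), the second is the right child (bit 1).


Huffman tree construction:
Step 1: Merge H(3) + I(11) = 14
Step 2: Merge (H+I)(14) + A(15) = 29
Step 3: Merge G(24) + F(26) = 50
Step 4: Merge ((H+I)+A)(29) + (G+F)(50) = 79
Read each symbol's code off the tree from the root (left child = 0, right child = 1).

Codes:
  H: 000 (length 3)
  G: 10 (length 2)
  I: 001 (length 3)
  A: 01 (length 2)
  F: 11 (length 2)
Average code length: 172/79 = 2.1772 bits/symbol


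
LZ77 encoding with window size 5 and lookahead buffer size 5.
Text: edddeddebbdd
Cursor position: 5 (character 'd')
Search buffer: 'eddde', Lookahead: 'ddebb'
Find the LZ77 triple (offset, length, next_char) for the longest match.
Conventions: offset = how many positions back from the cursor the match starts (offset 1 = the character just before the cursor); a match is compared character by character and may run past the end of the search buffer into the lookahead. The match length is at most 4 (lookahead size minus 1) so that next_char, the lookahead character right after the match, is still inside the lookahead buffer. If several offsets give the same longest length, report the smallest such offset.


Try each offset into the search buffer:
  offset=1 (pos 4, char 'e'): match length 0
  offset=2 (pos 3, char 'd'): match length 1
  offset=3 (pos 2, char 'd'): match length 3
  offset=4 (pos 1, char 'd'): match length 2
  offset=5 (pos 0, char 'e'): match length 0
Longest match has length 3 at offset 3.
next_char = character at position 5 + 3 = 8 -> 'b'

Best match: offset=3, length=3 (matching 'dde' starting at position 2)
LZ77 triple: (3, 3, 'b')


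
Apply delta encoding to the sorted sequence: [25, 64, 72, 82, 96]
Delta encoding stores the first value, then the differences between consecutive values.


First value: 25
Deltas:
  64 - 25 = 39
  72 - 64 = 8
  82 - 72 = 10
  96 - 82 = 14


Delta encoded: [25, 39, 8, 10, 14]


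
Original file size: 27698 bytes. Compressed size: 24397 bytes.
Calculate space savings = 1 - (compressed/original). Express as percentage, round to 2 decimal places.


ratio = compressed/original = 24397/27698 = 0.880822
savings = 1 - ratio = 1 - 0.880822 = 0.119178
as a percentage: 0.119178 * 100 = 11.92%

Space savings = 1 - 24397/27698 = 11.92%


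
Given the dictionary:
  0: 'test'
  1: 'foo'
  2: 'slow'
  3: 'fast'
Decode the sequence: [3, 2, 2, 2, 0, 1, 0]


Look up each index in the dictionary:
  3 -> 'fast'
  2 -> 'slow'
  2 -> 'slow'
  2 -> 'slow'
  0 -> 'test'
  1 -> 'foo'
  0 -> 'test'

Decoded: "fast slow slow slow test foo test"


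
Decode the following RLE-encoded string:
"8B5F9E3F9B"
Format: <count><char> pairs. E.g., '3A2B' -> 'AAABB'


Expanding each <count><char> pair:
  8B -> 'BBBBBBBB'
  5F -> 'FFFFF'
  9E -> 'EEEEEEEEE'
  3F -> 'FFF'
  9B -> 'BBBBBBBBB'

Decoded = BBBBBBBBFFFFFEEEEEEEEEFFFBBBBBBBBB


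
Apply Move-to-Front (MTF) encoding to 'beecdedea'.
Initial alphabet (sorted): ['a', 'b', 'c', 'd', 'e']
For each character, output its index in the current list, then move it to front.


MTF encoding:
'b': index 1 in ['a', 'b', 'c', 'd', 'e'] -> ['b', 'a', 'c', 'd', 'e']
'e': index 4 in ['b', 'a', 'c', 'd', 'e'] -> ['e', 'b', 'a', 'c', 'd']
'e': index 0 in ['e', 'b', 'a', 'c', 'd'] -> ['e', 'b', 'a', 'c', 'd']
'c': index 3 in ['e', 'b', 'a', 'c', 'd'] -> ['c', 'e', 'b', 'a', 'd']
'd': index 4 in ['c', 'e', 'b', 'a', 'd'] -> ['d', 'c', 'e', 'b', 'a']
'e': index 2 in ['d', 'c', 'e', 'b', 'a'] -> ['e', 'd', 'c', 'b', 'a']
'd': index 1 in ['e', 'd', 'c', 'b', 'a'] -> ['d', 'e', 'c', 'b', 'a']
'e': index 1 in ['d', 'e', 'c', 'b', 'a'] -> ['e', 'd', 'c', 'b', 'a']
'a': index 4 in ['e', 'd', 'c', 'b', 'a'] -> ['a', 'e', 'd', 'c', 'b']


Output: [1, 4, 0, 3, 4, 2, 1, 1, 4]


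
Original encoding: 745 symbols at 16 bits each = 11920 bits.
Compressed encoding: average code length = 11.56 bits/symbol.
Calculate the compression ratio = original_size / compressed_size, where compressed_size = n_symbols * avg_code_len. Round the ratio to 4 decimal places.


original_size = n_symbols * orig_bits = 745 * 16 = 11920 bits
compressed_size = n_symbols * avg_code_len = 745 * 11.56 = 8612.2 bits
ratio = original_size / compressed_size = 11920 / 8612.2 = 1.3841

Compression ratio = 1.3841


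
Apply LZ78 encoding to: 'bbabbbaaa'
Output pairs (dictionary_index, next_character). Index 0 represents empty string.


LZ78 encoding steps:
Dictionary: {0: ''}
Step 1: w='' (idx 0), next='b' -> output (0, 'b'), add 'b' as idx 1
Step 2: w='b' (idx 1), next='a' -> output (1, 'a'), add 'ba' as idx 2
Step 3: w='b' (idx 1), next='b' -> output (1, 'b'), add 'bb' as idx 3
Step 4: w='ba' (idx 2), next='a' -> output (2, 'a'), add 'baa' as idx 4
Step 5: w='' (idx 0), next='a' -> output (0, 'a'), add 'a' as idx 5


Encoded: [(0, 'b'), (1, 'a'), (1, 'b'), (2, 'a'), (0, 'a')]


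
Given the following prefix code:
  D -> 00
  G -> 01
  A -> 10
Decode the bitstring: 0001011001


Decoding step by step:
Bits 00 -> D
Bits 01 -> G
Bits 01 -> G
Bits 10 -> A
Bits 01 -> G


Decoded message: DGGAG


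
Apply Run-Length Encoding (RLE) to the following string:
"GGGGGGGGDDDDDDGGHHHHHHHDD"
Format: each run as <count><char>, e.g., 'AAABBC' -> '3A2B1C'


Scanning runs left to right:
  i=0: run of 'G' x 8 -> '8G'
  i=8: run of 'D' x 6 -> '6D'
  i=14: run of 'G' x 2 -> '2G'
  i=16: run of 'H' x 7 -> '7H'
  i=23: run of 'D' x 2 -> '2D'

RLE = 8G6D2G7H2D


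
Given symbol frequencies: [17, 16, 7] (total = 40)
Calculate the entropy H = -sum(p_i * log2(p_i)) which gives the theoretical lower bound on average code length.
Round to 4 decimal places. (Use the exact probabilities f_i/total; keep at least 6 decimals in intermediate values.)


Per-symbol terms -p_i * log2(p_i) with p_i = f_i/40:
  p = 17/40 = 0.425000: log2(p) = -1.234465, -p*log2(p) = 0.524648
  p = 16/40 = 0.400000: log2(p) = -1.321928, -p*log2(p) = 0.528771
  p = 7/40 = 0.175000: log2(p) = -2.514573, -p*log2(p) = 0.440050
H = 0.524648 + 0.528771 + 0.440050 = 1.493469

H = 1.4935 bits/symbol


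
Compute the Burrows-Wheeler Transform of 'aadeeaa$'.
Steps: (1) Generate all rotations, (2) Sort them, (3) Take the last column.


Rotations (sorted):
  0: $aadeeaa -> last char: a
  1: a$aadeea -> last char: a
  2: aa$aadee -> last char: e
  3: aadeeaa$ -> last char: $
  4: adeeaa$a -> last char: a
  5: deeaa$aa -> last char: a
  6: eaa$aade -> last char: e
  7: eeaa$aad -> last char: d


BWT = aae$aaed


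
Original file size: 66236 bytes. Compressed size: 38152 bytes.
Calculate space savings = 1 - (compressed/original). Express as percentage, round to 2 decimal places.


ratio = compressed/original = 38152/66236 = 0.576001
savings = 1 - ratio = 1 - 0.576001 = 0.423999
as a percentage: 0.423999 * 100 = 42.4%

Space savings = 1 - 38152/66236 = 42.4%


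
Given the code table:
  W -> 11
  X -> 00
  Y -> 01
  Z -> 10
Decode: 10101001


Decoding:
10 -> Z
10 -> Z
10 -> Z
01 -> Y


Result: ZZZY


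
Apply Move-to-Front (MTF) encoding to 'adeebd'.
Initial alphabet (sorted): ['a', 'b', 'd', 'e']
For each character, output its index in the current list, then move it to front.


MTF encoding:
'a': index 0 in ['a', 'b', 'd', 'e'] -> ['a', 'b', 'd', 'e']
'd': index 2 in ['a', 'b', 'd', 'e'] -> ['d', 'a', 'b', 'e']
'e': index 3 in ['d', 'a', 'b', 'e'] -> ['e', 'd', 'a', 'b']
'e': index 0 in ['e', 'd', 'a', 'b'] -> ['e', 'd', 'a', 'b']
'b': index 3 in ['e', 'd', 'a', 'b'] -> ['b', 'e', 'd', 'a']
'd': index 2 in ['b', 'e', 'd', 'a'] -> ['d', 'b', 'e', 'a']


Output: [0, 2, 3, 0, 3, 2]


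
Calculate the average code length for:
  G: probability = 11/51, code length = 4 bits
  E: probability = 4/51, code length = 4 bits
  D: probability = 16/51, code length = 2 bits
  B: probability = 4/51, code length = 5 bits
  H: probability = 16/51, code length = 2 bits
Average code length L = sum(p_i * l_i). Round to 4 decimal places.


Weighted contributions p_i * l_i:
  G: (11/51) * 4 = 44/51
  E: (4/51) * 4 = 16/51
  D: (16/51) * 2 = 32/51
  B: (4/51) * 5 = 20/51
  H: (16/51) * 2 = 32/51
Sum = (44 + 16 + 32 + 20 + 32)/51 = 144/51

L = 144/51 = 2.8235 bits/symbol


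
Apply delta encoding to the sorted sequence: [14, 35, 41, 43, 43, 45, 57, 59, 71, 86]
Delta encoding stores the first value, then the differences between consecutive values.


First value: 14
Deltas:
  35 - 14 = 21
  41 - 35 = 6
  43 - 41 = 2
  43 - 43 = 0
  45 - 43 = 2
  57 - 45 = 12
  59 - 57 = 2
  71 - 59 = 12
  86 - 71 = 15


Delta encoded: [14, 21, 6, 2, 0, 2, 12, 2, 12, 15]


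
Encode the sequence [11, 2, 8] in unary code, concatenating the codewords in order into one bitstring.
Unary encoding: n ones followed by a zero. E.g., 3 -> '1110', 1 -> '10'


Encode each number as n ones followed by a terminating 0:
  11 -> 111111111110 (12 bits)
  2 -> 110 (3 bits)
  8 -> 111111110 (9 bits)
Total length = 12 + 3 + 9 = 24 bits.

Unary([11, 2, 8]) = 111111111110110111111110 (24 bits)


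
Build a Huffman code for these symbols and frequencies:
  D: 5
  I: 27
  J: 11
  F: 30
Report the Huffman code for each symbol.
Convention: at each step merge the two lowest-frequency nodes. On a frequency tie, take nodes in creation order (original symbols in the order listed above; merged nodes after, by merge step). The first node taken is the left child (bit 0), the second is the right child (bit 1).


Huffman tree construction:
Step 1: Merge D(5) + J(11) = 16
Step 2: Merge (D+J)(16) + I(27) = 43
Step 3: Merge F(30) + ((D+J)+I)(43) = 73
Read each symbol's code off the tree from the root (left child = 0, right child = 1).

Codes:
  D: 100 (length 3)
  I: 11 (length 2)
  J: 101 (length 3)
  F: 0 (length 1)
Average code length: 132/73 = 1.8082 bits/symbol


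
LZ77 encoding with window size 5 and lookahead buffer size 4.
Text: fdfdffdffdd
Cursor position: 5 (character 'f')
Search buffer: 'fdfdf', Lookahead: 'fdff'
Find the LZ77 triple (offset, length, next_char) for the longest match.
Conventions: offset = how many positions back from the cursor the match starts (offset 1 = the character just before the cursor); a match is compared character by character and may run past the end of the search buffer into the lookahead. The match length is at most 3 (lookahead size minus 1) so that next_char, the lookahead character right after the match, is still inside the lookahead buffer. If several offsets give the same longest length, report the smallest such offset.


Try each offset into the search buffer:
  offset=1 (pos 4, char 'f'): match length 1
  offset=2 (pos 3, char 'd'): match length 0
  offset=3 (pos 2, char 'f'): match length 3
  offset=4 (pos 1, char 'd'): match length 0
  offset=5 (pos 0, char 'f'): match length 3
Longest match has length 3, found at offsets 3, 5; take the smallest, offset 3.
next_char = character at position 5 + 3 = 8 -> 'f'

Best match: offset=3, length=3 (matching 'fdf' starting at position 2)
LZ77 triple: (3, 3, 'f')


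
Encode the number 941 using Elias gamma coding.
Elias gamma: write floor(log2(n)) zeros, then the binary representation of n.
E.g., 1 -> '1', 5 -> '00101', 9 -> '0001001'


num_bits = floor(log2(941)) + 1 = 10
leading_zeros = num_bits - 1 = 9
binary(941) = 1110101101

Elias gamma(941) = '000000000' + '1110101101' = 0000000001110101101 (19 bits)


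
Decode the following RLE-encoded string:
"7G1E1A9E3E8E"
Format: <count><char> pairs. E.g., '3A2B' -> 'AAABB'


Expanding each <count><char> pair:
  7G -> 'GGGGGGG'
  1E -> 'E'
  1A -> 'A'
  9E -> 'EEEEEEEEE'
  3E -> 'EEE'
  8E -> 'EEEEEEEE'

Decoded = GGGGGGGEAEEEEEEEEEEEEEEEEEEEE


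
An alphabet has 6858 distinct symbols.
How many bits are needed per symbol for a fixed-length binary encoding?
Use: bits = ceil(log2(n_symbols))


log2(6858) = 12.7436
Bracket: 2^12 = 4096 < 6858 <= 2^13 = 8192
So ceil(log2(6858)) = 13

bits = ceil(log2(6858)) = ceil(12.7436) = 13 bits


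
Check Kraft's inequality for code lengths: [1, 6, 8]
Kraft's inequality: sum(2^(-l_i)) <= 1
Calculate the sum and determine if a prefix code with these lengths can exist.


Sum = 2^(-1) + 2^(-6) + 2^(-8)
    = 0.5 + 0.015625 + 0.00390625
    = 133/256 = 0.51953125
Since 0.51953125 <= 1, Kraft's inequality IS satisfied.
A prefix code with these lengths CAN exist.

Kraft sum = 0.51953125. Satisfied.


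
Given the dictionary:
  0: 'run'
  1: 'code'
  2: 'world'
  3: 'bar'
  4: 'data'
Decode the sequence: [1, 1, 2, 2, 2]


Look up each index in the dictionary:
  1 -> 'code'
  1 -> 'code'
  2 -> 'world'
  2 -> 'world'
  2 -> 'world'

Decoded: "code code world world world"


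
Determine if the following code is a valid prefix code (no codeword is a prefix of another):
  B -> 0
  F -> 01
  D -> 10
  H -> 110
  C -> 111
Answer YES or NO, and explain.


Checking each pair (does one codeword prefix another?):
  B='0' vs F='01': prefix -- VIOLATION

NO -- this is NOT a valid prefix code. B (0) is a prefix of F (01).


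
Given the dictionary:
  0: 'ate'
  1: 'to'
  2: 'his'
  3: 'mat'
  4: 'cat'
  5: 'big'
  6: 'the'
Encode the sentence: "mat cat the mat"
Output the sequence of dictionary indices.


Look up each word in the dictionary:
  'mat' -> 3
  'cat' -> 4
  'the' -> 6
  'mat' -> 3

Encoded: [3, 4, 6, 3]


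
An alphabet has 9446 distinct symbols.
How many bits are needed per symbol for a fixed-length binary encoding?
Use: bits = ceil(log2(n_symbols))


log2(9446) = 13.2055
Bracket: 2^13 = 8192 < 9446 <= 2^14 = 16384
So ceil(log2(9446)) = 14

bits = ceil(log2(9446)) = ceil(13.2055) = 14 bits


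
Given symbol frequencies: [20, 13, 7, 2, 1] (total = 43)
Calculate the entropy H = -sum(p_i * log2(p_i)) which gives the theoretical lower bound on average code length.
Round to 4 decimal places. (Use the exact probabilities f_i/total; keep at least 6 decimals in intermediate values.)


Per-symbol terms -p_i * log2(p_i) with p_i = f_i/43:
  p = 20/43 = 0.465116: log2(p) = -1.104337, -p*log2(p) = 0.513645
  p = 13/43 = 0.302326: log2(p) = -1.725825, -p*log2(p) = 0.521761
  p = 7/43 = 0.162791: log2(p) = -2.618910, -p*log2(p) = 0.426334
  p = 2/43 = 0.046512: log2(p) = -4.426265, -p*log2(p) = 0.205873
  p = 1/43 = 0.023256: log2(p) = -5.426265, -p*log2(p) = 0.126192
H = 0.513645 + 0.521761 + 0.426334 + 0.205873 + 0.126192 = 1.793805

H = 1.7938 bits/symbol


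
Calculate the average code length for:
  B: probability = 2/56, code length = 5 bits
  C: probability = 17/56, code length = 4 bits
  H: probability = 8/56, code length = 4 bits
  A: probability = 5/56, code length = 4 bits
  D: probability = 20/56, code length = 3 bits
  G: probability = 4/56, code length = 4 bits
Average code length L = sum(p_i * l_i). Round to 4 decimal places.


Weighted contributions p_i * l_i:
  B: (2/56) * 5 = 10/56
  C: (17/56) * 4 = 68/56
  H: (8/56) * 4 = 32/56
  A: (5/56) * 4 = 20/56
  D: (20/56) * 3 = 60/56
  G: (4/56) * 4 = 16/56
Sum = (10 + 68 + 32 + 20 + 60 + 16)/56 = 206/56

L = 206/56 = 3.6786 bits/symbol


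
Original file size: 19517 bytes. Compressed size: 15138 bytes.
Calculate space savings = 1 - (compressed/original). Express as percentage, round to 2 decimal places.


ratio = compressed/original = 15138/19517 = 0.775632
savings = 1 - ratio = 1 - 0.775632 = 0.224368
as a percentage: 0.224368 * 100 = 22.44%

Space savings = 1 - 15138/19517 = 22.44%


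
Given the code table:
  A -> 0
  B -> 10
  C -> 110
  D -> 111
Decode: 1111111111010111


Decoding:
111 -> D
111 -> D
111 -> D
10 -> B
10 -> B
111 -> D


Result: DDDBBD


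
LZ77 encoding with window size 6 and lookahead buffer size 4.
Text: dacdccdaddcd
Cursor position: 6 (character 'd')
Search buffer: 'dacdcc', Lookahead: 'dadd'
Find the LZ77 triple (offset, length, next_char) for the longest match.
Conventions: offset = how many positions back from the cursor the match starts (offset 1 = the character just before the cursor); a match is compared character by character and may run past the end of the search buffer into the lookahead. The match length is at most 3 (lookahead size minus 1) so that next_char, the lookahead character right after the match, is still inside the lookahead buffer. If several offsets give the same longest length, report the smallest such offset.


Try each offset into the search buffer:
  offset=1 (pos 5, char 'c'): match length 0
  offset=2 (pos 4, char 'c'): match length 0
  offset=3 (pos 3, char 'd'): match length 1
  offset=4 (pos 2, char 'c'): match length 0
  offset=5 (pos 1, char 'a'): match length 0
  offset=6 (pos 0, char 'd'): match length 2
Longest match has length 2 at offset 6.
next_char = character at position 6 + 2 = 8 -> 'd'

Best match: offset=6, length=2 (matching 'da' starting at position 0)
LZ77 triple: (6, 2, 'd')
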